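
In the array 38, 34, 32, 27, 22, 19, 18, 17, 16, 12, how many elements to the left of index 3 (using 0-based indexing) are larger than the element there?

The element at index 3 is 27.
Elements before it: 38, 34, 32
Those larger than 27: 38, 34, 32

3 such elements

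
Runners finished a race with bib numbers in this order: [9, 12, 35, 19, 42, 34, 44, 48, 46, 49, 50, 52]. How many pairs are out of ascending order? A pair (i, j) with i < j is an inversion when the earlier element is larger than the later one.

4

Count, for each position, how many later elements it exceeds:
9: 0
12: 0
35: 2
19: 0
42: 1
34: 0
44: 0
48: 1
46: 0
49: 0
50: 0
52: 0
Sum: 0 + 0 + 2 + 0 + 1 + 0 + 0 + 1 + 0 + 0 + 0 + 0 = 4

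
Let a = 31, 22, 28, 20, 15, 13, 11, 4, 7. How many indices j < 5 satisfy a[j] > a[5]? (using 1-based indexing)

4

The element at index 5 is 15.
Elements before it: 31, 22, 28, 20
Those larger than 15: 31, 22, 28, 20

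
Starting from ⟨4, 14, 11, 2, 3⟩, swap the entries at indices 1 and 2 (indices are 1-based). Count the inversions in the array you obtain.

8

Positions 1 and 2 hold 4 and 14; after swapping, the array is [14, 4, 11, 2, 3].
Sweep left to right; for each value list the smaller values that follow it:
14 → 4, 11, 2, 3 → 4
4 → 2, 3 → 2
11 → 2, 3 → 2
2 → none → 0
3 → none → 0
Sum: 4 + 2 + 2 + 0 + 0 = 8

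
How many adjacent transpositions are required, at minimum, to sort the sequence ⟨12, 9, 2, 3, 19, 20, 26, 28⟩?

5

The minimum number of adjacent swaps to sort an array equals its inversion count, since every such swap removes exactly one inversion.
Count inversions — for each element, later elements that are smaller:
12: 9, 2, 3 → 3
9: 2, 3 → 2
2: none → 0
3: none → 0
19: none → 0
20: none → 0
26: none → 0
28: none → 0
Total inversions: 3 + 2 + 0 + 0 + 0 + 0 + 0 + 0 = 5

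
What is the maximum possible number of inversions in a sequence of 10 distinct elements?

45

A reversed (strictly descending) arrangement makes every pair an inversion, giving C(10, 2) inversions.
C(10, 2) = 10·9/2 = 45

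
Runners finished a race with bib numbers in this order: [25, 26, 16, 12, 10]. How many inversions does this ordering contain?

For each element, count later entries that are smaller:
25: 3
26: 3
16: 2
12: 1
10: 0
Sum: 3 + 3 + 2 + 1 + 0 = 9

9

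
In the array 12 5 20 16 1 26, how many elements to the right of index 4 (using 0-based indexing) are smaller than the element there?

0 such elements

The element at index 4 is 1.
Elements after it: 26
None of them are smaller than 1.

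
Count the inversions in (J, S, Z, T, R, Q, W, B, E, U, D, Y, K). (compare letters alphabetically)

Count, for each position, how many later elements it exceeds:
J: 3
S: 6
Z: 10
T: 6
R: 5
Q: 4
W: 5
B: 0
E: 1
U: 2
D: 0
Y: 1
K: 0
Sum: 3 + 6 + 10 + 6 + 5 + 4 + 5 + 0 + 1 + 2 + 0 + 1 + 0 = 43

43 out-of-order pairs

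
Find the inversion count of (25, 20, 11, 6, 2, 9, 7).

17

Count, for each position, how many later elements it exceeds:
25: 6
20: 5
11: 4
6: 1
2: 0
9: 1
7: 0
Sum: 6 + 5 + 4 + 1 + 0 + 1 + 0 = 17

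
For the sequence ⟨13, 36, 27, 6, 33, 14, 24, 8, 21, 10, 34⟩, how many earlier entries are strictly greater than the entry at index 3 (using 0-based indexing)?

The element at index 3 is 6.
Elements before it: 13, 36, 27
Those larger than 6: 13, 36, 27

3 such elements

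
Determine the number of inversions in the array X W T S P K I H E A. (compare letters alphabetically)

Element-by-element contributions:
X: 9
W: 8
T: 7
S: 6
P: 5
K: 4
I: 3
H: 2
E: 1
A: 0
Sum: 9 + 8 + 7 + 6 + 5 + 4 + 3 + 2 + 1 + 0 = 45

45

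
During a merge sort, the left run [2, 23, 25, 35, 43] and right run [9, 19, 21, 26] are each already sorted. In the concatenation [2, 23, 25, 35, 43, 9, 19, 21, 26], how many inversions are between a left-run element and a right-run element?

14

Count, for every r in R, how many entries of L exceed r:
r = 9: 23, 25, 35, 43 → 4
r = 19: 23, 25, 35, 43 → 4
r = 21: 23, 25, 35, 43 → 4
r = 26: 35, 43 → 2
Cross-inversions: 4 + 4 + 4 + 2 = 14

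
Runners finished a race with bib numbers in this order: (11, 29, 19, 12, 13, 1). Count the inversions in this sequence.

10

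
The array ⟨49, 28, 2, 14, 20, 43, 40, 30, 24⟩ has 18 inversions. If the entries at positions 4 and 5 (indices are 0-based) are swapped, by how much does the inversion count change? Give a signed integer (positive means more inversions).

Positions 4 and 5 hold 20 and 43; after swapping, the array is [49, 28, 2, 14, 43, 20, 40, 30, 24].
Count, for each position, how many later elements it exceeds:
49: 8
28: 4
2: 0
14: 0
43: 4
20: 0
40: 2
30: 1
24: 0
Sum: 8 + 4 + 0 + 0 + 4 + 0 + 2 + 1 + 0 = 19
Change: 19 − 18 = +1

+1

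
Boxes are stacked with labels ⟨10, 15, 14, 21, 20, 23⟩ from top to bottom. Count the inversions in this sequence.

Listing every pair i<j with a[i]>a[j] (using 0-based positions):
(1,2): 15 > 14
(3,4): 21 > 20
That's 2 pairs.

There are 2 inversions.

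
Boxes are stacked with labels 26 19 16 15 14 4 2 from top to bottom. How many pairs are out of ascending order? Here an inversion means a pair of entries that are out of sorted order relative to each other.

21 inversions

Element-by-element contributions:
26: 6
19: 5
16: 4
15: 3
14: 2
4: 1
2: 0
Sum: 6 + 5 + 4 + 3 + 2 + 1 + 0 = 21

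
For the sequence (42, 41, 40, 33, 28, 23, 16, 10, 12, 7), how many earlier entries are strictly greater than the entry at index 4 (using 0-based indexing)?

4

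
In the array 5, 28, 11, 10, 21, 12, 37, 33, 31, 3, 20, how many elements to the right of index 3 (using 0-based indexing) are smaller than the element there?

1 such element

The element at index 3 is 10.
Elements after it: 21, 12, 37, 33, 31, 3, 20
Those smaller than 10: 3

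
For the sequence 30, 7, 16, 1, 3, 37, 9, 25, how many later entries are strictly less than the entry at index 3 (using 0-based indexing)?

0

The element at index 3 is 1.
Elements after it: 3, 37, 9, 25
None of them are smaller than 1.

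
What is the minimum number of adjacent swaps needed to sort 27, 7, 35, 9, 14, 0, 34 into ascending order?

11 adjacent swaps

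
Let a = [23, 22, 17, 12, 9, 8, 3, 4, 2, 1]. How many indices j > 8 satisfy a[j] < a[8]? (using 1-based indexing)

2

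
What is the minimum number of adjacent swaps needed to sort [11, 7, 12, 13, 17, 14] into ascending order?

Each adjacent swap fixes exactly one inversion, so the minimum swap count equals the number of inversions.
Count inversions — for each element, later elements that are smaller:
11: 7 → 1
7: none → 0
12: none → 0
13: none → 0
17: 14 → 1
14: none → 0
Total inversions: 1 + 0 + 0 + 0 + 1 + 0 = 2

2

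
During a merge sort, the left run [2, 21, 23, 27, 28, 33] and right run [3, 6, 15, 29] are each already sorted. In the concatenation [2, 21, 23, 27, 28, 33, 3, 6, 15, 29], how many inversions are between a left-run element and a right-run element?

Count, for every r in R, how many entries of L exceed r:
r = 3: 21, 23, 27, 28, 33 → 5
r = 6: 21, 23, 27, 28, 33 → 5
r = 15: 21, 23, 27, 28, 33 → 5
r = 29: 33 → 1
Cross-inversions: 5 + 5 + 5 + 1 = 16

16 split inversions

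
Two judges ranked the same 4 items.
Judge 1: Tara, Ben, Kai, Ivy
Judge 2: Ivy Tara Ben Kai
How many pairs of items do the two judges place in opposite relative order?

Assign each item its position (1..4) in the first ordering, then rewrite the second ordering as that position sequence:
positions: Tara→1, Ben→2, Kai→3, Ivy→4
second ordering as positions: [4, 1, 2, 3]
Discordant pairs = inversions in this position sequence.
4: 1, 2, 3 → 3
1: 0
2: 0
3: 0
Total: 3 + 0 + 0 + 0 = 3

Discordant pairs: 3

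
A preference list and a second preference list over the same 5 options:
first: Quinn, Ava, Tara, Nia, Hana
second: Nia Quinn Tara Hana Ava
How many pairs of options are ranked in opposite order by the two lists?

5 pairs

Assign each item its position (1..5) in the first ordering, then rewrite the second ordering as that position sequence:
positions: Quinn→1, Ava→2, Tara→3, Nia→4, Hana→5
second ordering as positions: [4, 1, 3, 5, 2]
Discordant pairs = inversions in this position sequence.
4: 1, 3, 2 → 3
1: 0
3: 2 → 1
5: 2 → 1
2: 0
Total: 3 + 0 + 1 + 1 + 0 = 5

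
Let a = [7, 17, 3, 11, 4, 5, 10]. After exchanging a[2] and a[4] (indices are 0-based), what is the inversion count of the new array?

Inversions: 12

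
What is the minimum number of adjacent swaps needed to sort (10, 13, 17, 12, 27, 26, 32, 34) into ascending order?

The minimum number of adjacent swaps to sort an array equals its inversion count, since every such swap removes exactly one inversion.
Count inversions — for each element, later elements that are smaller:
10: none → 0
13: 12 → 1
17: 12 → 1
12: none → 0
27: 26 → 1
26: none → 0
32: none → 0
34: none → 0
Total inversions: 0 + 1 + 1 + 0 + 1 + 0 + 0 + 0 = 3

3 adjacent swaps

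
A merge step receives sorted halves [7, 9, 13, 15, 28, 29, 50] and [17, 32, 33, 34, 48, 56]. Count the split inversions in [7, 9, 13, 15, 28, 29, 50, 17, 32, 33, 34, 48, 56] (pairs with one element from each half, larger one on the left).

7

Take each right-half value and tally the left-half values above it:
r = 17: 28, 29, 50 → 3
r = 32: 50 → 1
r = 33: 50 → 1
r = 34: 50 → 1
r = 48: 50 → 1
r = 56: none → 0
Cross-inversions: 3 + 1 + 1 + 1 + 1 + 0 = 7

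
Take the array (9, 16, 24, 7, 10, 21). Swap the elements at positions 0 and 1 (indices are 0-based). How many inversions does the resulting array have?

Positions 0 and 1 hold 9 and 16; after swapping, the array is [16, 9, 24, 7, 10, 21].
Element-by-element contributions:
16 → 9, 7, 10 → 3
9 → 7 → 1
24 → 7, 10, 21 → 3
7 → none → 0
10 → none → 0
21 → none → 0
Sum: 3 + 1 + 3 + 0 + 0 + 0 = 7

7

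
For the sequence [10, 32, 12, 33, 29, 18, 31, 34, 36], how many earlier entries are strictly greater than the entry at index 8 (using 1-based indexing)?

0

The element at index 8 is 34.
Elements before it: 10, 32, 12, 33, 29, 18, 31
None of them are larger than 34.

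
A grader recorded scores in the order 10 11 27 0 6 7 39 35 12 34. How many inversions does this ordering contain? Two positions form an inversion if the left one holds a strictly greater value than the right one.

For each element, count later entries that are smaller:
10 → 0, 6, 7 → 3
11 → 0, 6, 7 → 3
27 → 0, 6, 7, 12 → 4
0 → none → 0
6 → none → 0
7 → none → 0
39 → 35, 12, 34 → 3
35 → 12, 34 → 2
12 → none → 0
34 → none → 0
Sum: 3 + 3 + 4 + 0 + 0 + 0 + 3 + 2 + 0 + 0 = 15

15 inversions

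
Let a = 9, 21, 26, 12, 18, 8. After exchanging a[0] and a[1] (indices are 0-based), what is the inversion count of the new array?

10

Positions 0 and 1 hold 9 and 21; after swapping, the array is [21, 9, 26, 12, 18, 8].
For each element, count later entries that are smaller:
21 → 9, 12, 18, 8 → 4
9 → 8 → 1
26 → 12, 18, 8 → 3
12 → 8 → 1
18 → 8 → 1
8 → none → 0
Sum: 4 + 1 + 3 + 1 + 1 + 0 = 10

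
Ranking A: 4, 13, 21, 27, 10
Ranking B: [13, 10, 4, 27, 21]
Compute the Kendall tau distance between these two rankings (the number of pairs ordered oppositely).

5

Assign each item its position (1..5) in the first ordering, then rewrite the second ordering as that position sequence:
positions: 4→1, 13→2, 21→3, 27→4, 10→5
second ordering as positions: [2, 5, 1, 4, 3]
Discordant pairs = inversions in this position sequence.
2: 1 → 1
5: 1, 4, 3 → 3
1: 0
4: 3 → 1
3: 0
Total: 1 + 3 + 0 + 1 + 0 = 5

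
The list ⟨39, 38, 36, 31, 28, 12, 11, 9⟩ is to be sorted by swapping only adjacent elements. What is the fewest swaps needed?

28 swaps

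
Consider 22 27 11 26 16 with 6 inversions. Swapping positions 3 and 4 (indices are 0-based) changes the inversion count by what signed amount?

Positions 3 and 4 hold 26 and 16; after swapping, the array is [22, 27, 11, 16, 26].
Sweep left to right; for each value list the smaller values that follow it:
22: 2
27: 3
11: 0
16: 0
26: 0
Sum: 2 + 3 + 0 + 0 + 0 = 5
Change: 5 − 6 = -1

-1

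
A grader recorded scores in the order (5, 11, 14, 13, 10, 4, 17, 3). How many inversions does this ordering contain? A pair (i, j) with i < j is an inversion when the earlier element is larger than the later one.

For each element, count later entries that are smaller:
5 → 4, 3 → 2
11 → 10, 4, 3 → 3
14 → 13, 10, 4, 3 → 4
13 → 10, 4, 3 → 3
10 → 4, 3 → 2
4 → 3 → 1
17 → 3 → 1
3 → none → 0
Sum: 2 + 3 + 4 + 3 + 2 + 1 + 1 + 0 = 16

16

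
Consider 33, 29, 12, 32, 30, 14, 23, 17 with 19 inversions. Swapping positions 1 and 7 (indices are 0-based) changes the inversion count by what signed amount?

-3

Positions 1 and 7 hold 29 and 17; after swapping, the array is [33, 17, 12, 32, 30, 14, 23, 29].
For each element, count later entries that are smaller:
33 → 17, 12, 32, 30, 14, 23, 29 → 7
17 → 12, 14 → 2
12 → none → 0
32 → 30, 14, 23, 29 → 4
30 → 14, 23, 29 → 3
14 → none → 0
23 → none → 0
29 → none → 0
Sum: 7 + 2 + 0 + 4 + 3 + 0 + 0 + 0 = 16
Change: 16 − 19 = -3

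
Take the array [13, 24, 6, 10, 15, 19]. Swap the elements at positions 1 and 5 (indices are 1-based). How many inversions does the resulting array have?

7

Positions 1 and 5 hold 13 and 15; after swapping, the array is [15, 24, 6, 10, 13, 19].
Element-by-element contributions:
15 → 6, 10, 13 → 3
24 → 6, 10, 13, 19 → 4
6 → none → 0
10 → none → 0
13 → none → 0
19 → none → 0
Sum: 3 + 4 + 0 + 0 + 0 + 0 = 7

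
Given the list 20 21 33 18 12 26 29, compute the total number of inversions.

Out-of-order pairs: 9

Listing every pair i<j with a[i]>a[j] (using 1-based positions):
(1,4): 20 > 18
(1,5): 20 > 12
(2,4): 21 > 18
(2,5): 21 > 12
(3,4): 33 > 18
(3,5): 33 > 12
(3,6): 33 > 26
(3,7): 33 > 29
(4,5): 18 > 12
That's 9 pairs.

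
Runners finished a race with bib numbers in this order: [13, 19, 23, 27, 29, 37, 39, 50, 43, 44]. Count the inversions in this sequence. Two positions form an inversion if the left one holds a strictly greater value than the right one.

2 inversions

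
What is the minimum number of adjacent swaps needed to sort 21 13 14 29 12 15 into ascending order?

The minimum number of adjacent swaps to sort an array equals its inversion count, since every such swap removes exactly one inversion.
Count inversions — for each element, later elements that are smaller:
21: 13, 14, 12, 15 → 4
13: 12 → 1
14: 12 → 1
29: 12, 15 → 2
12: none → 0
15: none → 0
Total inversions: 4 + 1 + 1 + 2 + 0 + 0 = 8

8 swaps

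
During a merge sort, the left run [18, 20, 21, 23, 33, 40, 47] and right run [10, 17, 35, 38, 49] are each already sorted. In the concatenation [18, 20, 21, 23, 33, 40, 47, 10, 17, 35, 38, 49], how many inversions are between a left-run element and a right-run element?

Count, for every r in R, how many entries of L exceed r:
r = 10: 18, 20, 21, 23, 33, 40, 47 → 7
r = 17: 18, 20, 21, 23, 33, 40, 47 → 7
r = 35: 40, 47 → 2
r = 38: 40, 47 → 2
r = 49: none → 0
Cross-inversions: 7 + 7 + 2 + 2 + 0 = 18

18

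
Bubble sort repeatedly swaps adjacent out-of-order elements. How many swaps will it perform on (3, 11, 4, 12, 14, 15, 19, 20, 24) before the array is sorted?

The minimum number of adjacent swaps to sort an array equals its inversion count, since every such swap removes exactly one inversion.
Count inversions — for each element, later elements that are smaller:
3: none → 0
11: 4 → 1
4: none → 0
12: none → 0
14: none → 0
15: none → 0
19: none → 0
20: none → 0
24: none → 0
Total inversions: 0 + 1 + 0 + 0 + 0 + 0 + 0 + 0 + 0 = 1

1 adjacent swap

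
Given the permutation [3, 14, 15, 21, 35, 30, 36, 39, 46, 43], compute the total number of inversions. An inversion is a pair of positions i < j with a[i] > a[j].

Count, for each position, how many later elements it exceeds:
3: 0
14: 0
15: 0
21: 0
35: 1
30: 0
36: 0
39: 0
46: 1
43: 0
Sum: 0 + 0 + 0 + 0 + 1 + 0 + 0 + 0 + 1 + 0 = 2

2 out-of-order pairs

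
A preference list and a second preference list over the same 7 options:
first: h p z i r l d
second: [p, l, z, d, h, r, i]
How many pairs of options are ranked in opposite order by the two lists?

10 pairs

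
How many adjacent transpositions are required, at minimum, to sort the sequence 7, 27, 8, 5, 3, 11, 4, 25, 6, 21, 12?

Each adjacent swap fixes exactly one inversion, so the minimum swap count equals the number of inversions.
Count inversions — for each element, later elements that are smaller:
7: 5, 3, 4, 6 → 4
27: 8, 5, 3, 11, 4, 25, 6, 21, 12 → 9
8: 5, 3, 4, 6 → 4
5: 3, 4 → 2
3: none → 0
11: 4, 6 → 2
4: none → 0
25: 6, 21, 12 → 3
6: none → 0
21: 12 → 1
12: none → 0
Total inversions: 4 + 9 + 4 + 2 + 0 + 2 + 0 + 3 + 0 + 1 + 0 = 25

25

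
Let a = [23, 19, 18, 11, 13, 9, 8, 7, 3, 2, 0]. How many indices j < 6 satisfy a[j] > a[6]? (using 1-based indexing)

5

The element at index 6 is 9.
Elements before it: 23, 19, 18, 11, 13
Those larger than 9: 23, 19, 18, 11, 13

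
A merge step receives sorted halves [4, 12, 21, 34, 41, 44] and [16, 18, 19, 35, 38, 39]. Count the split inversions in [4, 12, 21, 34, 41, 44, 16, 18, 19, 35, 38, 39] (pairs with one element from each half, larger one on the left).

For each element r of the right run, count left-run elements greater than r:
r = 16: 21, 34, 41, 44 → 4
r = 18: 21, 34, 41, 44 → 4
r = 19: 21, 34, 41, 44 → 4
r = 35: 41, 44 → 2
r = 38: 41, 44 → 2
r = 39: 41, 44 → 2
Cross-inversions: 4 + 4 + 4 + 2 + 2 + 2 = 18

Split inversions: 18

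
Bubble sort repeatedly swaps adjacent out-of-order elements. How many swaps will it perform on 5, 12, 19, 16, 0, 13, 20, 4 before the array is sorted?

13

Minimum adjacent swaps = number of inversions (each swap of adjacent out-of-order elements removes one inversion and no swap can remove more).
Count inversions — for each element, later elements that are smaller:
5: 0, 4 → 2
12: 0, 4 → 2
19: 16, 0, 13, 4 → 4
16: 0, 13, 4 → 3
0: none → 0
13: 4 → 1
20: 4 → 1
4: none → 0
Total inversions: 2 + 2 + 4 + 3 + 0 + 1 + 1 + 0 = 13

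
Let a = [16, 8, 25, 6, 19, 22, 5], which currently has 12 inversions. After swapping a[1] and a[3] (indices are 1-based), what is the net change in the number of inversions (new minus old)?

Positions 1 and 3 hold 16 and 25; after swapping, the array is [25, 8, 16, 6, 19, 22, 5].
For each element, count later entries that are smaller:
25: 6
8: 2
16: 2
6: 1
19: 1
22: 1
5: 0
Sum: 6 + 2 + 2 + 1 + 1 + 1 + 0 = 13
Change: 13 − 12 = +1

+1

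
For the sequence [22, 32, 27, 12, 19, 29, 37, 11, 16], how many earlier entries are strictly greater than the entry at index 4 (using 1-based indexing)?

3 such elements

The element at index 4 is 12.
Elements before it: 22, 32, 27
Those larger than 12: 22, 32, 27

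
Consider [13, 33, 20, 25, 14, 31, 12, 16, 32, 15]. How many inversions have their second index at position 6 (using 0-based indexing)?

6

The element at index 6 is 12.
Elements before it: 13, 33, 20, 25, 14, 31
Those larger than 12: 13, 33, 20, 25, 14, 31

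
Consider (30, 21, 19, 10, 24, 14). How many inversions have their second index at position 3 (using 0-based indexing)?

3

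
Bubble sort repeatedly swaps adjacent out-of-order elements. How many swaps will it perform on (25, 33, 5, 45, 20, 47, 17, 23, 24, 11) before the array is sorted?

Minimum adjacent swaps = number of inversions (each swap of adjacent out-of-order elements removes one inversion and no swap can remove more).
Count inversions — for each element, later elements that are smaller:
25: 5, 20, 17, 23, 24, 11 → 6
33: 5, 20, 17, 23, 24, 11 → 6
5: none → 0
45: 20, 17, 23, 24, 11 → 5
20: 17, 11 → 2
47: 17, 23, 24, 11 → 4
17: 11 → 1
23: 11 → 1
24: 11 → 1
11: none → 0
Total inversions: 6 + 6 + 0 + 5 + 2 + 4 + 1 + 1 + 1 + 0 = 26

There are 26 swaps.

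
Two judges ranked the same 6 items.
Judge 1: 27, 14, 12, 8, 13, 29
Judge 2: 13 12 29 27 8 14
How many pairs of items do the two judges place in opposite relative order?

Assign each item its position (1..6) in the first ordering, then rewrite the second ordering as that position sequence:
positions: 27→1, 14→2, 12→3, 8→4, 13→5, 29→6
second ordering as positions: [5, 3, 6, 1, 4, 2]
Discordant pairs = inversions in this position sequence.
5: 3, 1, 4, 2 → 4
3: 1, 2 → 2
6: 1, 4, 2 → 3
1: 0
4: 2 → 1
2: 0
Total: 4 + 2 + 3 + 0 + 1 + 0 = 10

10 discordant pairs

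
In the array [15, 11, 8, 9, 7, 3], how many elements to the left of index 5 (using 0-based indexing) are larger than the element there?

The element at index 5 is 3.
Elements before it: 15, 11, 8, 9, 7
Those larger than 3: 15, 11, 8, 9, 7

5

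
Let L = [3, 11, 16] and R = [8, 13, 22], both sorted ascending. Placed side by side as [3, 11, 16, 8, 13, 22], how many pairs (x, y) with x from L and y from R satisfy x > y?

For each element r of the right run, count left-run elements greater than r:
r = 8: 11, 16 → 2
r = 13: 16 → 1
r = 22: none → 0
Cross-inversions: 2 + 1 + 0 = 3

3 split inversions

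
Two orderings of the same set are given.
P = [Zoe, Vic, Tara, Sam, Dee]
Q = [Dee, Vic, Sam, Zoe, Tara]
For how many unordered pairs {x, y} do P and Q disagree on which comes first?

Disagreeing pairs: 7

Assign each item its position (1..5) in the first ordering, then rewrite the second ordering as that position sequence:
positions: Zoe→1, Vic→2, Tara→3, Sam→4, Dee→5
second ordering as positions: [5, 2, 4, 1, 3]
Discordant pairs = inversions in this position sequence.
5: 2, 4, 1, 3 → 4
2: 1 → 1
4: 1, 3 → 2
1: 0
3: 0
Total: 4 + 1 + 2 + 0 + 0 = 7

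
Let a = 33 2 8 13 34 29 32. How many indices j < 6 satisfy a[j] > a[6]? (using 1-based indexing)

2

The element at index 6 is 29.
Elements before it: 33, 2, 8, 13, 34
Those larger than 29: 33, 34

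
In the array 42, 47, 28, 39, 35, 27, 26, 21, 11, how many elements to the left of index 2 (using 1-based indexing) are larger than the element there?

0

The element at index 2 is 47.
Elements before it: 42
None of them are larger than 47.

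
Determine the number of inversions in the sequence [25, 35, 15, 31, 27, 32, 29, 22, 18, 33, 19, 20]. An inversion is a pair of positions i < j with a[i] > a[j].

For each element, count later entries that are smaller:
25: 5
35: 10
15: 0
31: 6
27: 4
32: 5
29: 4
22: 3
18: 0
33: 2
19: 0
20: 0
Sum: 5 + 10 + 0 + 6 + 4 + 5 + 4 + 3 + 0 + 2 + 0 + 0 = 39

39 inversions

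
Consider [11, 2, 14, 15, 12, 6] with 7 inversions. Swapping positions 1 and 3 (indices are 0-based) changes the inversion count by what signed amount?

+3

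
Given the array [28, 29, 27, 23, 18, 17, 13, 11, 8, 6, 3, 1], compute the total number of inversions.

There are 65 inversions.

Element-by-element contributions:
28 → 27, 23, 18, 17, 13, 11, 8, 6, 3, 1 → 10
29 → 27, 23, 18, 17, 13, 11, 8, 6, 3, 1 → 10
27 → 23, 18, 17, 13, 11, 8, 6, 3, 1 → 9
23 → 18, 17, 13, 11, 8, 6, 3, 1 → 8
18 → 17, 13, 11, 8, 6, 3, 1 → 7
17 → 13, 11, 8, 6, 3, 1 → 6
13 → 11, 8, 6, 3, 1 → 5
11 → 8, 6, 3, 1 → 4
8 → 6, 3, 1 → 3
6 → 3, 1 → 2
3 → 1 → 1
1 → none → 0
Sum: 10 + 10 + 9 + 8 + 7 + 6 + 5 + 4 + 3 + 2 + 1 + 0 = 65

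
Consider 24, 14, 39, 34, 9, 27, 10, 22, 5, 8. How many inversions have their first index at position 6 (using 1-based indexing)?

The element at index 6 is 27.
Elements after it: 10, 22, 5, 8
Those smaller than 27: 10, 22, 5, 8

4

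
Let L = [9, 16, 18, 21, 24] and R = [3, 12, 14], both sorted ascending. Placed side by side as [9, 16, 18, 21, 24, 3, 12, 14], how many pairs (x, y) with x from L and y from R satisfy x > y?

13

For each element r of the right run, count left-run elements greater than r:
r = 3: 9, 16, 18, 21, 24 → 5
r = 12: 16, 18, 21, 24 → 4
r = 14: 16, 18, 21, 24 → 4
Cross-inversions: 5 + 4 + 4 = 13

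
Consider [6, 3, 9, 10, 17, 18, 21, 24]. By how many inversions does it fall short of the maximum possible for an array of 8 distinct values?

27

Maximum inversions for 8 distinct elements is C(8, 2) = 8·7/2 = 28.
Current inversions — for each element, count later smaller elements:
6: 1
3: 0
9: 0
10: 0
17: 0
18: 0
21: 0
24: 0
Current total: 1 + 0 + 0 + 0 + 0 + 0 + 0 + 0 = 1
Shortfall: 28 − 1 = 27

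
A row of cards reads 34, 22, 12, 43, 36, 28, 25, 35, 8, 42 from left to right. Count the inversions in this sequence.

22 out-of-order pairs

For each element, count later entries that are smaller:
34: 5
22: 2
12: 1
43: 6
36: 4
28: 2
25: 1
35: 1
8: 0
42: 0
Sum: 5 + 2 + 1 + 6 + 4 + 2 + 1 + 1 + 0 + 0 = 22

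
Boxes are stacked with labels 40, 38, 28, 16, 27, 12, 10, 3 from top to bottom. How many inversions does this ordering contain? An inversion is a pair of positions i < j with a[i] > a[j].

Count, for each position, how many later elements it exceeds:
40 → 38, 28, 16, 27, 12, 10, 3 → 7
38 → 28, 16, 27, 12, 10, 3 → 6
28 → 16, 27, 12, 10, 3 → 5
16 → 12, 10, 3 → 3
27 → 12, 10, 3 → 3
12 → 10, 3 → 2
10 → 3 → 1
3 → none → 0
Sum: 7 + 6 + 5 + 3 + 3 + 2 + 1 + 0 = 27

27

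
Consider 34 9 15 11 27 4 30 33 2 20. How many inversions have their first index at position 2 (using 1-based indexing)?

The element at index 2 is 9.
Elements after it: 15, 11, 27, 4, 30, 33, 2, 20
Those smaller than 9: 4, 2

2 such elements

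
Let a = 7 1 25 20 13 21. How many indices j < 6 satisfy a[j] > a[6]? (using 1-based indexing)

1 such element

The element at index 6 is 21.
Elements before it: 7, 1, 25, 20, 13
Those larger than 21: 25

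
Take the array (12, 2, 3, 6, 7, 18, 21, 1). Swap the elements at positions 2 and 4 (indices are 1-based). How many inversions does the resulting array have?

14

Positions 2 and 4 hold 2 and 6; after swapping, the array is [12, 6, 3, 2, 7, 18, 21, 1].
Element-by-element contributions:
12: 5
6: 3
3: 2
2: 1
7: 1
18: 1
21: 1
1: 0
Sum: 5 + 3 + 2 + 1 + 1 + 1 + 1 + 0 = 14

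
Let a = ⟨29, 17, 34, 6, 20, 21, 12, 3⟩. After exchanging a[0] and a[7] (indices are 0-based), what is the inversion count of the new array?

Positions 0 and 7 hold 29 and 3; after swapping, the array is [3, 17, 34, 6, 20, 21, 12, 29].
Sweep left to right; for each value list the smaller values that follow it:
3 → none → 0
17 → 6, 12 → 2
34 → 6, 20, 21, 12, 29 → 5
6 → none → 0
20 → 12 → 1
21 → 12 → 1
12 → none → 0
29 → none → 0
Sum: 0 + 2 + 5 + 0 + 1 + 1 + 0 + 0 = 9

9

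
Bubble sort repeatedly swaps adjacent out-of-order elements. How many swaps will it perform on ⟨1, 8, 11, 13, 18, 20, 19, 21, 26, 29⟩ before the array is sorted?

Each adjacent swap fixes exactly one inversion, so the minimum swap count equals the number of inversions.
Count inversions — for each element, later elements that are smaller:
1: none → 0
8: none → 0
11: none → 0
13: none → 0
18: none → 0
20: 19 → 1
19: none → 0
21: none → 0
26: none → 0
29: none → 0
Total inversions: 0 + 0 + 0 + 0 + 0 + 1 + 0 + 0 + 0 + 0 = 1

1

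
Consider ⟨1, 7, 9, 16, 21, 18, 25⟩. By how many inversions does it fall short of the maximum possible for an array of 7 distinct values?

Maximum inversions for 7 distinct elements is C(7, 2) = 7·6/2 = 21.
Current inversions — for each element, count later smaller elements:
1: 0
7: 0
9: 0
16: 0
21: 1
18: 0
25: 0
Current total: 0 + 0 + 0 + 0 + 1 + 0 + 0 = 1
Shortfall: 21 − 1 = 20

20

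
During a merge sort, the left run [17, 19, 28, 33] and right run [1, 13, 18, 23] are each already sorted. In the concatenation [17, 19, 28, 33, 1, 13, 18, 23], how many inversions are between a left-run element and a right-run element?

13

For each element r of the right run, count left-run elements greater than r:
r = 1: 17, 19, 28, 33 → 4
r = 13: 17, 19, 28, 33 → 4
r = 18: 19, 28, 33 → 3
r = 23: 28, 33 → 2
Cross-inversions: 4 + 4 + 3 + 2 = 13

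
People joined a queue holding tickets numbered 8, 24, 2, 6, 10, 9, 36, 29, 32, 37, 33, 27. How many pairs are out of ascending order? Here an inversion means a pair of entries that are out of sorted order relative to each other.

There are 16 inversions.

Element-by-element contributions:
8 → 2, 6 → 2
24 → 2, 6, 10, 9 → 4
2 → none → 0
6 → none → 0
10 → 9 → 1
9 → none → 0
36 → 29, 32, 33, 27 → 4
29 → 27 → 1
32 → 27 → 1
37 → 33, 27 → 2
33 → 27 → 1
27 → none → 0
Sum: 2 + 4 + 0 + 0 + 1 + 0 + 4 + 1 + 1 + 2 + 1 + 0 = 16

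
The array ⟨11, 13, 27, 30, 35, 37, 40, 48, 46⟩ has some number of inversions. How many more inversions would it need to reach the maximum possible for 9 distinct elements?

Maximum inversions for 9 distinct elements is C(9, 2) = 9·8/2 = 36.
Current inversions — for each element, count later smaller elements:
11: 0
13: 0
27: 0
30: 0
35: 0
37: 0
40: 0
48: 1
46: 0
Current total: 0 + 0 + 0 + 0 + 0 + 0 + 0 + 1 + 0 = 1
Shortfall: 36 − 1 = 35

35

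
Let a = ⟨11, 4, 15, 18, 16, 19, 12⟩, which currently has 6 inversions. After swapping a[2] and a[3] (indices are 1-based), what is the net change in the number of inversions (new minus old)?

Positions 2 and 3 hold 4 and 15; after swapping, the array is [11, 15, 4, 18, 16, 19, 12].
Sweep left to right; for each value list the smaller values that follow it:
11 → 4 → 1
15 → 4, 12 → 2
4 → none → 0
18 → 16, 12 → 2
16 → 12 → 1
19 → 12 → 1
12 → none → 0
Sum: 1 + 2 + 0 + 2 + 1 + 1 + 0 = 7
Change: 7 − 6 = +1

+1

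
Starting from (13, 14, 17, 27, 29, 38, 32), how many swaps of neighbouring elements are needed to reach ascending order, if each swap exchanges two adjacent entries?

Each adjacent swap fixes exactly one inversion, so the minimum swap count equals the number of inversions.
Count inversions — for each element, later elements that are smaller:
13: none → 0
14: none → 0
17: none → 0
27: none → 0
29: none → 0
38: 32 → 1
32: none → 0
Total inversions: 0 + 0 + 0 + 0 + 0 + 1 + 0 = 1

1 adjacent swap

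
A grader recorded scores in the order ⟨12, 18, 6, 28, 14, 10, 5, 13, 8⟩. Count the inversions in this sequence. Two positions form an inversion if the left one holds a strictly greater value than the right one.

Count, for each position, how many later elements it exceeds:
12: 4
18: 6
6: 1
28: 5
14: 4
10: 2
5: 0
13: 1
8: 0
Sum: 4 + 6 + 1 + 5 + 4 + 2 + 0 + 1 + 0 = 23

23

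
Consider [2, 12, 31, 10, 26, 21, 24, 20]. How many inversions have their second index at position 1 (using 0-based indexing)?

0

The element at index 1 is 12.
Elements before it: 2
None of them are larger than 12.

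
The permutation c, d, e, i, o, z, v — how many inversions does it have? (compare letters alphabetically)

1

Count, for each position, how many later elements it exceeds:
c: 0
d: 0
e: 0
i: 0
o: 0
z: 1
v: 0
Sum: 0 + 0 + 0 + 0 + 0 + 1 + 0 = 1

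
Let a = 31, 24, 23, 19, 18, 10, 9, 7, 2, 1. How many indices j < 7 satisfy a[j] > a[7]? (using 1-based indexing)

6 such elements

The element at index 7 is 9.
Elements before it: 31, 24, 23, 19, 18, 10
Those larger than 9: 31, 24, 23, 19, 18, 10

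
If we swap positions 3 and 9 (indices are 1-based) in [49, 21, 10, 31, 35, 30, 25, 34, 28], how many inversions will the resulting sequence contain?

22 inversions

Positions 3 and 9 hold 10 and 28; after swapping, the array is [49, 21, 28, 31, 35, 30, 25, 34, 10].
Element-by-element contributions:
49: 8
21: 1
28: 2
31: 3
35: 4
30: 2
25: 1
34: 1
10: 0
Sum: 8 + 1 + 2 + 3 + 4 + 2 + 1 + 1 + 0 = 22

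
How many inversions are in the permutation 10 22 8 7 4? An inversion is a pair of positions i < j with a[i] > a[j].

9 out-of-order pairs

Out-of-order index pairs (0-indexed):
(0,2): 10 > 8
(0,3): 10 > 7
(0,4): 10 > 4
(1,2): 22 > 8
(1,3): 22 > 7
(1,4): 22 > 4
(2,3): 8 > 7
(2,4): 8 > 4
(3,4): 7 > 4
That's 9 pairs.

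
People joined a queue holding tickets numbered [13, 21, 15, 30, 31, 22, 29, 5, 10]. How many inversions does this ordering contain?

19

Sweep left to right; for each value list the smaller values that follow it:
13: 2
21: 3
15: 2
30: 4
31: 4
22: 2
29: 2
5: 0
10: 0
Sum: 2 + 3 + 2 + 4 + 4 + 2 + 2 + 0 + 0 = 19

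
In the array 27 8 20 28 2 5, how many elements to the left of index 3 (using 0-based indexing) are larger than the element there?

0 such elements

The element at index 3 is 28.
Elements before it: 27, 8, 20
None of them are larger than 28.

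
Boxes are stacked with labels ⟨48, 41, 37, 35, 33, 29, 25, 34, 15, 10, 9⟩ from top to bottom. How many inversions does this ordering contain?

Sweep left to right; for each value list the smaller values that follow it:
48: 10
41: 9
37: 8
35: 7
33: 5
29: 4
25: 3
34: 3
15: 2
10: 1
9: 0
Sum: 10 + 9 + 8 + 7 + 5 + 4 + 3 + 3 + 2 + 1 + 0 = 52

52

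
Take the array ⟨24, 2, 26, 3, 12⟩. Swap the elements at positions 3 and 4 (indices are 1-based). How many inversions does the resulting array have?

There are 4 inversions.

Positions 3 and 4 hold 26 and 3; after swapping, the array is [24, 2, 3, 26, 12].
Count, for each position, how many later elements it exceeds:
24: 3
2: 0
3: 0
26: 1
12: 0
Sum: 3 + 0 + 0 + 1 + 0 = 4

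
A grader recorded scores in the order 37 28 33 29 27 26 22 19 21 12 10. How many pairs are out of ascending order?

There are 52 out-of-order pairs.

Count, for each position, how many later elements it exceeds:
37: 10
28: 7
33: 8
29: 7
27: 6
26: 5
22: 4
19: 2
21: 2
12: 1
10: 0
Sum: 10 + 7 + 8 + 7 + 6 + 5 + 4 + 2 + 2 + 1 + 0 = 52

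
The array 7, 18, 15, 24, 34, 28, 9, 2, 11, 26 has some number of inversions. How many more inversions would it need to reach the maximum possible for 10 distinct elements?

Maximum inversions for 10 distinct elements is C(10, 2) = 10·9/2 = 45.
Current inversions — for each element, count later smaller elements:
7: 1
18: 4
15: 3
24: 3
34: 5
28: 4
9: 1
2: 0
11: 0
26: 0
Current total: 1 + 4 + 3 + 3 + 5 + 4 + 1 + 0 + 0 + 0 = 21
Shortfall: 45 − 21 = 24

24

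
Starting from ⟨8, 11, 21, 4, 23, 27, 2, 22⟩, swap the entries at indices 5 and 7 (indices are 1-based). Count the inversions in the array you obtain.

10 inversions

Positions 5 and 7 hold 23 and 2; after swapping, the array is [8, 11, 21, 4, 2, 27, 23, 22].
Count, for each position, how many later elements it exceeds:
8: 2
11: 2
21: 2
4: 1
2: 0
27: 2
23: 1
22: 0
Sum: 2 + 2 + 2 + 1 + 0 + 2 + 1 + 0 = 10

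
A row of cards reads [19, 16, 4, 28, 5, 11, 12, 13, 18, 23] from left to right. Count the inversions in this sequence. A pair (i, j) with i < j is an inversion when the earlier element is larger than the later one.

18

Element-by-element contributions:
19 → 16, 4, 5, 11, 12, 13, 18 → 7
16 → 4, 5, 11, 12, 13 → 5
4 → none → 0
28 → 5, 11, 12, 13, 18, 23 → 6
5 → none → 0
11 → none → 0
12 → none → 0
13 → none → 0
18 → none → 0
23 → none → 0
Sum: 7 + 5 + 0 + 6 + 0 + 0 + 0 + 0 + 0 + 0 = 18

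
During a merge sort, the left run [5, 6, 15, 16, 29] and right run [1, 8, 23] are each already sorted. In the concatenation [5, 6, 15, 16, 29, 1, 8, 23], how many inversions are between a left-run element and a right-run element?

Count, for every r in R, how many entries of L exceed r:
r = 1: 5, 6, 15, 16, 29 → 5
r = 8: 15, 16, 29 → 3
r = 23: 29 → 1
Cross-inversions: 5 + 3 + 1 = 9

9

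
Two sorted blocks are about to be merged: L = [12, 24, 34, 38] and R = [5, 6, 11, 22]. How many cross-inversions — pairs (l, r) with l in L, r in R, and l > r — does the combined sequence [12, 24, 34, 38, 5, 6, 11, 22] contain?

Count, for every r in R, how many entries of L exceed r:
r = 5: 12, 24, 34, 38 → 4
r = 6: 12, 24, 34, 38 → 4
r = 11: 12, 24, 34, 38 → 4
r = 22: 24, 34, 38 → 3
Cross-inversions: 4 + 4 + 4 + 3 = 15

There are 15 split inversions.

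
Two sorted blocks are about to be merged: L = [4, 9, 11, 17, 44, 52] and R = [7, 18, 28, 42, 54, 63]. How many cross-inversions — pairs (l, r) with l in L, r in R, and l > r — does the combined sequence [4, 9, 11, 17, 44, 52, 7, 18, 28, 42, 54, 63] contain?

Count, for every r in R, how many entries of L exceed r:
r = 7: 9, 11, 17, 44, 52 → 5
r = 18: 44, 52 → 2
r = 28: 44, 52 → 2
r = 42: 44, 52 → 2
r = 54: none → 0
r = 63: none → 0
Cross-inversions: 5 + 2 + 2 + 2 + 0 + 0 = 11

11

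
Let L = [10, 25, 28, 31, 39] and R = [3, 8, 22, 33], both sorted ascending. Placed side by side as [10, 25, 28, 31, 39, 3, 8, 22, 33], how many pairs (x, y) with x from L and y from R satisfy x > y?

For each element r of the right run, count left-run elements greater than r:
r = 3: 10, 25, 28, 31, 39 → 5
r = 8: 10, 25, 28, 31, 39 → 5
r = 22: 25, 28, 31, 39 → 4
r = 33: 39 → 1
Cross-inversions: 5 + 5 + 4 + 1 = 15

There are 15 cross-inversions.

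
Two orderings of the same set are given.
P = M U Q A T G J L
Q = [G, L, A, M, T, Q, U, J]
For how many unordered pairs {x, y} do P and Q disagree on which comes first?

Assign each item its position (1..8) in the first ordering, then rewrite the second ordering as that position sequence:
positions: M→1, U→2, Q→3, A→4, T→5, G→6, J→7, L→8
second ordering as positions: [6, 8, 4, 1, 5, 3, 2, 7]
Discordant pairs = inversions in this position sequence.
6: 4, 1, 5, 3, 2 → 5
8: 4, 1, 5, 3, 2, 7 → 6
4: 1, 3, 2 → 3
1: 0
5: 3, 2 → 2
3: 2 → 1
2: 0
7: 0
Total: 5 + 6 + 3 + 0 + 2 + 1 + 0 + 0 = 17

17 disagreeing pairs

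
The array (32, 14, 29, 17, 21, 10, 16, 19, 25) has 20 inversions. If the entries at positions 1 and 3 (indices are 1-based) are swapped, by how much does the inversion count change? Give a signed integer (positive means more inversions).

Positions 1 and 3 hold 32 and 29; after swapping, the array is [29, 14, 32, 17, 21, 10, 16, 19, 25].
Count, for each position, how many later elements it exceeds:
29 → 14, 17, 21, 10, 16, 19, 25 → 7
14 → 10 → 1
32 → 17, 21, 10, 16, 19, 25 → 6
17 → 10, 16 → 2
21 → 10, 16, 19 → 3
10 → none → 0
16 → none → 0
19 → none → 0
25 → none → 0
Sum: 7 + 1 + 6 + 2 + 3 + 0 + 0 + 0 + 0 = 19
Change: 19 − 20 = -1

-1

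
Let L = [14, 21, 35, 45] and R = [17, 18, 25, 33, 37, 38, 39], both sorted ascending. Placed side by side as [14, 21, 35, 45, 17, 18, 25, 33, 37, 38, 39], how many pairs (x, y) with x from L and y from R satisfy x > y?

Split inversions: 13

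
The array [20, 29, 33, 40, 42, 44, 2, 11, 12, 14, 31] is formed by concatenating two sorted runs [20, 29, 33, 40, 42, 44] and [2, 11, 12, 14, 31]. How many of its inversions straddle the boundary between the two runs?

For each element r of the right run, count left-run elements greater than r:
r = 2: 20, 29, 33, 40, 42, 44 → 6
r = 11: 20, 29, 33, 40, 42, 44 → 6
r = 12: 20, 29, 33, 40, 42, 44 → 6
r = 14: 20, 29, 33, 40, 42, 44 → 6
r = 31: 33, 40, 42, 44 → 4
Cross-inversions: 6 + 6 + 6 + 6 + 4 = 28

28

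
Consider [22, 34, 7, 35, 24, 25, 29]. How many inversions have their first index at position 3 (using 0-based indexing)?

3

The element at index 3 is 35.
Elements after it: 24, 25, 29
Those smaller than 35: 24, 25, 29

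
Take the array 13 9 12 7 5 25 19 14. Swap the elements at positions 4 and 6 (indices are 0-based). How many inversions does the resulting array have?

Positions 4 and 6 hold 5 and 19; after swapping, the array is [13, 9, 12, 7, 19, 25, 5, 14].
For each element, count later entries that are smaller:
13 → 9, 12, 7, 5 → 4
9 → 7, 5 → 2
12 → 7, 5 → 2
7 → 5 → 1
19 → 5, 14 → 2
25 → 5, 14 → 2
5 → none → 0
14 → none → 0
Sum: 4 + 2 + 2 + 1 + 2 + 2 + 0 + 0 = 13

13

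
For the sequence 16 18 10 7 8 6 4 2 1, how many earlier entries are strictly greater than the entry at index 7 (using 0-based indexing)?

7

The element at index 7 is 2.
Elements before it: 16, 18, 10, 7, 8, 6, 4
Those larger than 2: 16, 18, 10, 7, 8, 6, 4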